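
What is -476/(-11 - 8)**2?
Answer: -476/361 ≈ -1.3186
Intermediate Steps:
-476/(-11 - 8)**2 = -476/((-19)**2) = -476/361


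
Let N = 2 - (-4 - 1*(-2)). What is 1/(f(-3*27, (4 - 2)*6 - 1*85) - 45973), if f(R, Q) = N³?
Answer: -1/45909 ≈ -2.1782e-5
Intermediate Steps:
N = 4 (N = 2 - (-4 + 2) = 2 - 1*(-2) = 2 + 2 = 4)
f(R, Q) = 64 (f(R, Q) = 4³ = 64)
1/(f(-3*27, (4 - 2)*6 - 1*85) - 45973) = 1/(64 - 45973) = 1/(-45909) = -1/45909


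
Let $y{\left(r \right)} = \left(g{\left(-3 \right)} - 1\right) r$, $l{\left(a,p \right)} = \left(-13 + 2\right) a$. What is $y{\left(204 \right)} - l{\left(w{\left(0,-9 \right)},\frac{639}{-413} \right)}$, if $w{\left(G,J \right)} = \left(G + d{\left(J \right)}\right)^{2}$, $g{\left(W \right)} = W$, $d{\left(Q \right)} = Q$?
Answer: $75$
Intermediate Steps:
$w{\left(G,J \right)} = \left(G + J\right)^{2}$
$l{\left(a,p \right)} = - 11 a$
$y{\left(r \right)} = - 4 r$ ($y{\left(r \right)} = \left(-3 - 1\right) r = - 4 r$)
$y{\left(204 \right)} - l{\left(w{\left(0,-9 \right)},\frac{639}{-413} \right)} = \left(-4\right) 204 - - 11 \left(0 - 9\right)^{2} = -816 - - 11 \left(-9\right)^{2} = -816 - \left(-11\right) 81 = -816 - -891 = -816 + 891 = 75$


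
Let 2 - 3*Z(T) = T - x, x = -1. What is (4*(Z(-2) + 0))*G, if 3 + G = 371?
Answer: 1472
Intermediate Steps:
Z(T) = ⅓ - T/3 (Z(T) = ⅔ - (T - 1*(-1))/3 = ⅔ - (T + 1)/3 = ⅔ - (1 + T)/3 = ⅔ + (-⅓ - T/3) = ⅓ - T/3)
G = 368 (G = -3 + 371 = 368)
(4*(Z(-2) + 0))*G = (4*((⅓ - ⅓*(-2)) + 0))*368 = (4*((⅓ + ⅔) + 0))*368 = (4*(1 + 0))*368 = (4*1)*368 = 4*368 = 1472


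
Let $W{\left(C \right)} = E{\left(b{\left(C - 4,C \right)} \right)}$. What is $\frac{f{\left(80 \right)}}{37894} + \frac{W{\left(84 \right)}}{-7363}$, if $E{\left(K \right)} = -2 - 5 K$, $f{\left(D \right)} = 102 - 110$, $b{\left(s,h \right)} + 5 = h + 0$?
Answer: $\frac{7492507}{139506761} \approx 0.053707$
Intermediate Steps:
$b{\left(s,h \right)} = -5 + h$ ($b{\left(s,h \right)} = -5 + \left(h + 0\right) = -5 + h$)
$f{\left(D \right)} = -8$ ($f{\left(D \right)} = 102 - 110 = -8$)
$W{\left(C \right)} = 23 - 5 C$ ($W{\left(C \right)} = -2 - 5 \left(-5 + C\right) = -2 - \left(-25 + 5 C\right) = 23 - 5 C$)
$\frac{f{\left(80 \right)}}{37894} + \frac{W{\left(84 \right)}}{-7363} = - \frac{8}{37894} + \frac{23 - 420}{-7363} = \left(-8\right) \frac{1}{37894} + \left(23 - 420\right) \left(- \frac{1}{7363}\right) = - \frac{4}{18947} - - \frac{397}{7363} = - \frac{4}{18947} + \frac{397}{7363} = \frac{7492507}{139506761}$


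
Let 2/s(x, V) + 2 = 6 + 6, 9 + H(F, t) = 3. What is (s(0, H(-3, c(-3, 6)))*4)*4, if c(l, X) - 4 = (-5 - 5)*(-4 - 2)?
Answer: 16/5 ≈ 3.2000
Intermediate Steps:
c(l, X) = 64 (c(l, X) = 4 + (-5 - 5)*(-4 - 2) = 4 - 10*(-6) = 4 + 60 = 64)
H(F, t) = -6 (H(F, t) = -9 + 3 = -6)
s(x, V) = ⅕ (s(x, V) = 2/(-2 + (6 + 6)) = 2/(-2 + 12) = 2/10 = 2*(⅒) = ⅕)
(s(0, H(-3, c(-3, 6)))*4)*4 = ((⅕)*4)*4 = (⅘)*4 = 16/5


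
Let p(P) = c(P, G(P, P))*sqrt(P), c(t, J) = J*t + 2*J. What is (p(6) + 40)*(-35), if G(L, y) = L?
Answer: -1400 - 1680*sqrt(6) ≈ -5515.1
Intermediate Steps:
c(t, J) = 2*J + J*t
p(P) = P**(3/2)*(2 + P) (p(P) = (P*(2 + P))*sqrt(P) = P**(3/2)*(2 + P))
(p(6) + 40)*(-35) = (6**(3/2)*(2 + 6) + 40)*(-35) = ((6*sqrt(6))*8 + 40)*(-35) = (48*sqrt(6) + 40)*(-35) = (40 + 48*sqrt(6))*(-35) = -1400 - 1680*sqrt(6)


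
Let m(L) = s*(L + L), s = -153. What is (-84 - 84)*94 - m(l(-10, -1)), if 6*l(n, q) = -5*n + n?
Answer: -13752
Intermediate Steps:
l(n, q) = -2*n/3 (l(n, q) = (-5*n + n)/6 = (-4*n)/6 = -2*n/3)
m(L) = -306*L (m(L) = -153*(L + L) = -306*L)
(-84 - 84)*94 - m(l(-10, -1)) = (-84 - 84)*94 - (-306)*(-⅔*(-10)) = -168*94 - (-306)*20/3 = -15792 - 1*(-2040) = -15792 + 2040 = -13752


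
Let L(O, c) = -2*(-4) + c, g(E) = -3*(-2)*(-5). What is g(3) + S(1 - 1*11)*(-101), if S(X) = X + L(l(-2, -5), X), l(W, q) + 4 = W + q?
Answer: 1182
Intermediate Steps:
g(E) = -30 (g(E) = 6*(-5) = -30)
l(W, q) = -4 + W + q (l(W, q) = -4 + (W + q) = -4 + W + q)
L(O, c) = 8 + c
S(X) = 8 + 2*X (S(X) = X + (8 + X) = 8 + 2*X)
g(3) + S(1 - 1*11)*(-101) = -30 + (8 + 2*(1 - 1*11))*(-101) = -30 + (8 + 2*(1 - 11))*(-101) = -30 + (8 + 2*(-10))*(-101) = -30 + (8 - 20)*(-101) = -30 - 12*(-101) = -30 + 1212 = 1182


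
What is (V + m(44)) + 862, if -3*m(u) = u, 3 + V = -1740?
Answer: -2687/3 ≈ -895.67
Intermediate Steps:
V = -1743 (V = -3 - 1740 = -1743)
m(u) = -u/3
(V + m(44)) + 862 = (-1743 - ⅓*44) + 862 = (-1743 - 44/3) + 862 = -5273/3 + 862 = -2687/3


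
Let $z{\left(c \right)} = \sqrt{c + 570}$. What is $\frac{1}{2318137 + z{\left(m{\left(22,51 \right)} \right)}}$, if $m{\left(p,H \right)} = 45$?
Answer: $\frac{2318137}{5373759150154} - \frac{\sqrt{615}}{5373759150154} \approx 4.3138 \cdot 10^{-7}$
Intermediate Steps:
$z{\left(c \right)} = \sqrt{570 + c}$
$\frac{1}{2318137 + z{\left(m{\left(22,51 \right)} \right)}} = \frac{1}{2318137 + \sqrt{570 + 45}} = \frac{1}{2318137 + \sqrt{615}}$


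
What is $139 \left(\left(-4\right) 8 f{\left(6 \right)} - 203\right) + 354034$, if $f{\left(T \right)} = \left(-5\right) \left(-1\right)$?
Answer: $303577$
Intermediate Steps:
$f{\left(T \right)} = 5$
$139 \left(\left(-4\right) 8 f{\left(6 \right)} - 203\right) + 354034 = 139 \left(\left(-4\right) 8 \cdot 5 - 203\right) + 354034 = 139 \left(\left(-32\right) 5 - 203\right) + 354034 = 139 \left(-160 - 203\right) + 354034 = 139 \left(-363\right) + 354034 = -50457 + 354034 = 303577$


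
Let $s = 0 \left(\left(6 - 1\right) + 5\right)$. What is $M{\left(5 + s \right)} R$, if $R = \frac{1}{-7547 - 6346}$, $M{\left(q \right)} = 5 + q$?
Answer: $- \frac{10}{13893} \approx -0.00071979$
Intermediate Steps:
$s = 0$ ($s = 0 \left(5 + 5\right) = 0 \cdot 10 = 0$)
$R = - \frac{1}{13893}$ ($R = \frac{1}{-13893} = - \frac{1}{13893} \approx -7.1979 \cdot 10^{-5}$)
$M{\left(5 + s \right)} R = \left(5 + \left(5 + 0\right)\right) \left(- \frac{1}{13893}\right) = \left(5 + 5\right) \left(- \frac{1}{13893}\right) = 10 \left(- \frac{1}{13893}\right) = - \frac{10}{13893}$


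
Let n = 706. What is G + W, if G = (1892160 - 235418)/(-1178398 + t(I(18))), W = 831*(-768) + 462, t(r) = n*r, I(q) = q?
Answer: -371707895741/582845 ≈ -6.3775e+5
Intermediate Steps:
t(r) = 706*r
W = -637746 (W = -638208 + 462 = -637746)
G = -828371/582845 (G = (1892160 - 235418)/(-1178398 + 706*18) = 1656742/(-1178398 + 12708) = 1656742/(-1165690) = 1656742*(-1/1165690) = -828371/582845 ≈ -1.4213)
G + W = -828371/582845 - 637746 = -371707895741/582845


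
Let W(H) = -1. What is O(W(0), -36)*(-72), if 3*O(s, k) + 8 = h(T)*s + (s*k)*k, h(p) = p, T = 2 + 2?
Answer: 31392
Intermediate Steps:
T = 4
O(s, k) = -8/3 + 4*s/3 + s*k²/3 (O(s, k) = -8/3 + (4*s + (s*k)*k)/3 = -8/3 + (4*s + (k*s)*k)/3 = -8/3 + (4*s + s*k²)/3 = -8/3 + (4*s/3 + s*k²/3) = -8/3 + 4*s/3 + s*k²/3)
O(W(0), -36)*(-72) = (-8/3 + (4/3)*(-1) + (⅓)*(-1)*(-36)²)*(-72) = (-8/3 - 4/3 + (⅓)*(-1)*1296)*(-72) = (-8/3 - 4/3 - 432)*(-72) = -436*(-72) = 31392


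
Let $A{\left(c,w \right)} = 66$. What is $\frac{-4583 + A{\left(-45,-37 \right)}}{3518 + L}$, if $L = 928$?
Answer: $- \frac{4517}{4446} \approx -1.016$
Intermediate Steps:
$\frac{-4583 + A{\left(-45,-37 \right)}}{3518 + L} = \frac{-4583 + 66}{3518 + 928} = - \frac{4517}{4446}$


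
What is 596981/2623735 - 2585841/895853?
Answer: -6249754316342/2350480870955 ≈ -2.6589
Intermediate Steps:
596981/2623735 - 2585841/895853 = -6249754316342/2350480870955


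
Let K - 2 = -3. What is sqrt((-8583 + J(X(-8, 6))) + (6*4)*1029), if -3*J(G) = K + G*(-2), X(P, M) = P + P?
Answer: 2*sqrt(36231)/3 ≈ 126.90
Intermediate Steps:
X(P, M) = 2*P
K = -1 (K = 2 - 3 = -1)
J(G) = 1/3 + 2*G/3 (J(G) = -(-1 + G*(-2))/3 = -(-1 - 2*G)/3 = 1/3 + 2*G/3)
sqrt((-8583 + J(X(-8, 6))) + (6*4)*1029) = sqrt((-8583 + (1/3 + 2*(2*(-8))/3)) + (6*4)*1029) = sqrt((-8583 + (1/3 + (2/3)*(-16))) + 24*1029) = sqrt((-8583 + (1/3 - 32/3)) + 24696) = sqrt((-8583 - 31/3) + 24696) = sqrt(-25780/3 + 24696) = sqrt(48308/3) = 2*sqrt(36231)/3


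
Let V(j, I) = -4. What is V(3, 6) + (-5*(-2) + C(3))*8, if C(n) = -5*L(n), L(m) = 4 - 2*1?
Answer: -4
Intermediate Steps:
L(m) = 2 (L(m) = 4 - 2 = 2)
C(n) = -10 (C(n) = -5*2 = -10)
V(3, 6) + (-5*(-2) + C(3))*8 = -4 + (-5*(-2) - 10)*8 = -4 + (10 - 10)*8 = -4 + 0*8 = -4 + 0 = -4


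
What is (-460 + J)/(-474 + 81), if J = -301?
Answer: 761/393 ≈ 1.9364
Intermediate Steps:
(-460 + J)/(-474 + 81) = (-460 - 301)/(-474 + 81) = -761/(-393) = -761*(-1/393) = 761/393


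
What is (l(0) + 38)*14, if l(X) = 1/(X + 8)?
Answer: 2135/4 ≈ 533.75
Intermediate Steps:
l(X) = 1/(8 + X)
(l(0) + 38)*14 = (1/(8 + 0) + 38)*14 = (1/8 + 38)*14 = (⅛ + 38)*14 = (305/8)*14 = 2135/4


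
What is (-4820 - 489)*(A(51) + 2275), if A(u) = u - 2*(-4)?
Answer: -12391206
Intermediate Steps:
A(u) = 8 + u (A(u) = u + 8 = 8 + u)
(-4820 - 489)*(A(51) + 2275) = (-4820 - 489)*((8 + 51) + 2275) = -5309*(59 + 2275) = -5309*2334 = -12391206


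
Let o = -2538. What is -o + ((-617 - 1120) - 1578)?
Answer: -777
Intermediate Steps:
-o + ((-617 - 1120) - 1578) = -1*(-2538) + ((-617 - 1120) - 1578) = 2538 + (-1737 - 1578) = 2538 - 3315 = -777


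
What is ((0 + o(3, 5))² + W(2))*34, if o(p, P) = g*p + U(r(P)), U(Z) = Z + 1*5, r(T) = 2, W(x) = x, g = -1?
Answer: 612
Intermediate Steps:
U(Z) = 5 + Z (U(Z) = Z + 5 = 5 + Z)
o(p, P) = 7 - p (o(p, P) = -p + (5 + 2) = -p + 7 = 7 - p)
((0 + o(3, 5))² + W(2))*34 = ((0 + (7 - 1*3))² + 2)*34 = ((0 + (7 - 3))² + 2)*34 = ((0 + 4)² + 2)*34 = (4² + 2)*34 = (16 + 2)*34 = 18*34 = 612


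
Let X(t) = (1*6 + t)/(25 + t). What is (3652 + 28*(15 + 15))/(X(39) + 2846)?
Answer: 287488/182189 ≈ 1.5780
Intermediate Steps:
X(t) = (6 + t)/(25 + t)
(3652 + 28*(15 + 15))/(X(39) + 2846) = (3652 + 28*(15 + 15))/((6 + 39)/(25 + 39) + 2846) = (3652 + 28*30)/(45/64 + 2846) = (3652 + 840)/((1/64)*45 + 2846) = 4492/(45/64 + 2846) = 4492/(182189/64) = 4492*(64/182189) = 287488/182189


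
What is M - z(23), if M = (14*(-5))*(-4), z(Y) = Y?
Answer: 257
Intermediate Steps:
M = 280 (M = -70*(-4) = 280)
M - z(23) = 280 - 1*23 = 280 - 23 = 257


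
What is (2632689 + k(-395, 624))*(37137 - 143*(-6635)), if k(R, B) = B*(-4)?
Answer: 2593217746806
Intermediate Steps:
k(R, B) = -4*B
(2632689 + k(-395, 624))*(37137 - 143*(-6635)) = (2632689 - 4*624)*(37137 - 143*(-6635)) = (2632689 - 2496)*(37137 + 948805) = 2630193*985942 = 2593217746806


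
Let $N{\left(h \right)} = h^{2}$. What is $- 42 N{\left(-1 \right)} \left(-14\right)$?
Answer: $588$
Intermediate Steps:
$- 42 N{\left(-1 \right)} \left(-14\right) = - 42 \left(-1\right)^{2} \left(-14\right) = \left(-42\right) 1 \left(-14\right) = \left(-42\right) \left(-14\right) = 588$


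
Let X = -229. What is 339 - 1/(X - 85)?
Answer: 106447/314 ≈ 339.00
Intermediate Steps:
339 - 1/(X - 85) = 339 - 1/(-229 - 85) = 339 - 1/(-314) = 339 - 1*(-1/314) = 339 + 1/314 = 106447/314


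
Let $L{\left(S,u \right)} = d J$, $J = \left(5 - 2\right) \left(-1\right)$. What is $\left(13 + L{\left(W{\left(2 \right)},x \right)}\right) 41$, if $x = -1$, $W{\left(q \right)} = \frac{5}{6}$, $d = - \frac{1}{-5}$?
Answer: $\frac{2542}{5} \approx 508.4$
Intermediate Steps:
$d = \frac{1}{5}$ ($d = \left(-1\right) \left(- \frac{1}{5}\right) = \frac{1}{5} \approx 0.2$)
$W{\left(q \right)} = \frac{5}{6}$ ($W{\left(q \right)} = 5 \cdot \frac{1}{6} = \frac{5}{6}$)
$J = -3$ ($J = 3 \left(-1\right) = -3$)
$L{\left(S,u \right)} = - \frac{3}{5}$ ($L{\left(S,u \right)} = \frac{1}{5} \left(-3\right) = - \frac{3}{5}$)
$\left(13 + L{\left(W{\left(2 \right)},x \right)}\right) 41 = \left(13 - \frac{3}{5}\right) 41 = \frac{62}{5} \cdot 41 = \frac{2542}{5}$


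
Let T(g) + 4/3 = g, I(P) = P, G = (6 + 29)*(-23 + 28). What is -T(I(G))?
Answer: -521/3 ≈ -173.67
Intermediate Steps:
G = 175 (G = 35*5 = 175)
T(g) = -4/3 + g
-T(I(G)) = -(-4/3 + 175) = -1*521/3 = -521/3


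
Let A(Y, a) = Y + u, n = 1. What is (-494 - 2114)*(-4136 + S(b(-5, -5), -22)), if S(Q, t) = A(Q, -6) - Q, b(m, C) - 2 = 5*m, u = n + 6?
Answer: 10768432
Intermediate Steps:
u = 7 (u = 1 + 6 = 7)
b(m, C) = 2 + 5*m
A(Y, a) = 7 + Y (A(Y, a) = Y + 7 = 7 + Y)
S(Q, t) = 7 (S(Q, t) = (7 + Q) - Q = 7)
(-494 - 2114)*(-4136 + S(b(-5, -5), -22)) = (-494 - 2114)*(-4136 + 7) = -2608*(-4129) = 10768432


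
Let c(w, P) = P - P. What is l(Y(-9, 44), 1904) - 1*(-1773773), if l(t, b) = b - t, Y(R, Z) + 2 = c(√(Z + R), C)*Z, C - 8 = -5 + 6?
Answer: 1775679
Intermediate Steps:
C = 9 (C = 8 + (-5 + 6) = 8 + 1 = 9)
c(w, P) = 0
Y(R, Z) = -2 (Y(R, Z) = -2 + 0*Z = -2 + 0 = -2)
l(Y(-9, 44), 1904) - 1*(-1773773) = (1904 - 1*(-2)) - 1*(-1773773) = (1904 + 2) + 1773773 = 1906 + 1773773 = 1775679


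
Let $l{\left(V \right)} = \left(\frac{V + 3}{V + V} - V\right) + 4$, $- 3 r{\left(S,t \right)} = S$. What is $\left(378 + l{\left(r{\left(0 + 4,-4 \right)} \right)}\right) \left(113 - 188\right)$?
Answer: $- \frac{229625}{8} \approx -28703.0$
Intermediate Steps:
$r{\left(S,t \right)} = - \frac{S}{3}$
$l{\left(V \right)} = 4 - V + \frac{3 + V}{2 V}$ ($l{\left(V \right)} = \left(\frac{3 + V}{2 V} - V\right) + 4 = \left(- V + \frac{3 + V}{2 V}\right) + 4 = 4 - V + \frac{3 + V}{2 V}$)
$\left(378 + l{\left(r{\left(0 + 4,-4 \right)} \right)}\right) \left(113 - 188\right) = \left(378 + \left(\frac{9}{2} - - \frac{0 + 4}{3} + \frac{3}{2 \left(- \frac{0 + 4}{3}\right)}\right)\right) \left(113 - 188\right) = \left(378 + \left(\frac{9}{2} - \left(- \frac{1}{3}\right) 4 + \frac{3}{2 \left(\left(- \frac{1}{3}\right) 4\right)}\right)\right) \left(-75\right) = \left(378 + \left(\frac{9}{2} - - \frac{4}{3} + \frac{3}{2 \left(- \frac{4}{3}\right)}\right)\right) \left(-75\right) = \left(378 + \left(\frac{9}{2} + \frac{4}{3} + \frac{3}{2} \left(- \frac{3}{4}\right)\right)\right) \left(-75\right) = \left(378 + \left(\frac{9}{2} + \frac{4}{3} - \frac{9}{8}\right)\right) \left(-75\right) = \left(378 + \frac{113}{24}\right) \left(-75\right) = \frac{9185}{24} \left(-75\right) = - \frac{229625}{8}$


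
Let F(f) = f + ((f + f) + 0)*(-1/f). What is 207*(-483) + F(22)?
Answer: -99961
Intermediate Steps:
F(f) = -2 + f (F(f) = f + (2*f + 0)*(-1/f) = f + (2*f)*(-1/f) = f - 2 = -2 + f)
207*(-483) + F(22) = 207*(-483) + (-2 + 22) = -99981 + 20 = -99961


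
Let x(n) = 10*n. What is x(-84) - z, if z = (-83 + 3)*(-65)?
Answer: -6040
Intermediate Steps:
z = 5200 (z = -80*(-65) = 5200)
x(-84) - z = 10*(-84) - 1*5200 = -840 - 5200 = -6040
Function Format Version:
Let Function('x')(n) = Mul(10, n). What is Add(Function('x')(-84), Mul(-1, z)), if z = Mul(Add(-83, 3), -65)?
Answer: -6040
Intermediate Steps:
z = 5200 (z = Mul(-80, -65) = 5200)
Add(Function('x')(-84), Mul(-1, z)) = Add(Mul(10, -84), Mul(-1, 5200)) = Add(-840, -5200) = -6040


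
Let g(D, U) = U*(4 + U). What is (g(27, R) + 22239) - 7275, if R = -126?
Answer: 30336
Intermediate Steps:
(g(27, R) + 22239) - 7275 = (-126*(4 - 126) + 22239) - 7275 = (-126*(-122) + 22239) - 7275 = (15372 + 22239) - 7275 = 37611 - 7275 = 30336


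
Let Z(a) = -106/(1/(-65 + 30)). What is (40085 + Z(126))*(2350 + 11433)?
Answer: 603626485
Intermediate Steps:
Z(a) = 3710 (Z(a) = -106/(1/(-35)) = -106/(-1/35) = -106*(-35) = 3710)
(40085 + Z(126))*(2350 + 11433) = (40085 + 3710)*(2350 + 11433) = 43795*13783 = 603626485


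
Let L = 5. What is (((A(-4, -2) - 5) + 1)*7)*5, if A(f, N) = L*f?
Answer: -840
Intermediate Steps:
A(f, N) = 5*f
(((A(-4, -2) - 5) + 1)*7)*5 = (((5*(-4) - 5) + 1)*7)*5 = (((-20 - 5) + 1)*7)*5 = ((-25 + 1)*7)*5 = -24*7*5 = -168*5 = -840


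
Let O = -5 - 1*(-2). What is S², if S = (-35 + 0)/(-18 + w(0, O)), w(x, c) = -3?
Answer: 25/9 ≈ 2.7778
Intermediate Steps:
O = -3 (O = -5 + 2 = -3)
S = 5/3 (S = (-35 + 0)/(-18 - 3) = -35/(-21) = -35*(-1/21) = 5/3 ≈ 1.6667)
S² = (5/3)² = 25/9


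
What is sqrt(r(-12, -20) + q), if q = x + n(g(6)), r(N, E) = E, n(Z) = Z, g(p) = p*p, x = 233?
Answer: sqrt(249) ≈ 15.780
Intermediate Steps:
g(p) = p**2
q = 269 (q = 233 + 6**2 = 233 + 36 = 269)
sqrt(r(-12, -20) + q) = sqrt(-20 + 269) = sqrt(249)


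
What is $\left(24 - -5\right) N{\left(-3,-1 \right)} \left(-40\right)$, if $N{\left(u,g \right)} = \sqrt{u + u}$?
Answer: $- 1160 i \sqrt{6} \approx - 2841.4 i$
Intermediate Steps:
$N{\left(u,g \right)} = \sqrt{2} \sqrt{u}$ ($N{\left(u,g \right)} = \sqrt{2 u} = \sqrt{2} \sqrt{u}$)
$\left(24 - -5\right) N{\left(-3,-1 \right)} \left(-40\right) = \left(24 - -5\right) \sqrt{2} \sqrt{-3} \left(-40\right) = \left(24 + 5\right) \sqrt{2} i \sqrt{3} \left(-40\right) = 29 i \sqrt{6} \left(-40\right) = - 1160 i \sqrt{6}$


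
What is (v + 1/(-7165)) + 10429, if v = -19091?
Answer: -62063231/7165 ≈ -8662.0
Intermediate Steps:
(v + 1/(-7165)) + 10429 = (-19091 + 1/(-7165)) + 10429 = (-19091 - 1/7165) + 10429 = -136787016/7165 + 10429 = -62063231/7165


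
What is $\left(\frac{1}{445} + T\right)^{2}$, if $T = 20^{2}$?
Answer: $\frac{31684356001}{198025} \approx 1.6 \cdot 10^{5}$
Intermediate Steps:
$T = 400$
$\left(\frac{1}{445} + T\right)^{2} = \left(\frac{1}{445} + 400\right)^{2} = \left(\frac{178001}{445}\right)^{2} = \frac{31684356001}{198025}$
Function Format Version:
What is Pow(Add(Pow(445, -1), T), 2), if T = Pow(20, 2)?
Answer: Rational(31684356001, 198025) ≈ 1.6000e+5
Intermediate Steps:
T = 400
Pow(Add(Pow(445, -1), T), 2) = Pow(Add(Pow(445, -1), 400), 2) = Pow(Add(Rational(1, 445), 400), 2) = Pow(Rational(178001, 445), 2) = Rational(31684356001, 198025)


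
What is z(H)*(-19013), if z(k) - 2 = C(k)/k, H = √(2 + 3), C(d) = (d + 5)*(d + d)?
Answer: -228156 - 38026*√5 ≈ -3.1318e+5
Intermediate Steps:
C(d) = 2*d*(5 + d) (C(d) = (5 + d)*(2*d) = 2*d*(5 + d))
H = √5 ≈ 2.2361
z(k) = 12 + 2*k (z(k) = 2 + (2*k*(5 + k))/k = 2 + (10 + 2*k) = 12 + 2*k)
z(H)*(-19013) = (12 + 2*√5)*(-19013) = -228156 - 38026*√5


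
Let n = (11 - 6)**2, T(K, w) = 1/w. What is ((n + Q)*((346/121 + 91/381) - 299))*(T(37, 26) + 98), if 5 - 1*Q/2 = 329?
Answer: 10831425586387/599313 ≈ 1.8073e+7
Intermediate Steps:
Q = -648 (Q = 10 - 2*329 = 10 - 658 = -648)
n = 25 (n = 5**2 = 25)
((n + Q)*((346/121 + 91/381) - 299))*(T(37, 26) + 98) = ((25 - 648)*((346/121 + 91/381) - 299))*(1/26 + 98) = (-623*((346*(1/121) + 91*(1/381)) - 299))*(1/26 + 98) = -623*((346/121 + 91/381) - 299)*(2549/26) = -623*(142837/46101 - 299)*(2549/26) = -623*(-13641362/46101)*(2549/26) = (8498568526/46101)*(2549/26) = 10831425586387/599313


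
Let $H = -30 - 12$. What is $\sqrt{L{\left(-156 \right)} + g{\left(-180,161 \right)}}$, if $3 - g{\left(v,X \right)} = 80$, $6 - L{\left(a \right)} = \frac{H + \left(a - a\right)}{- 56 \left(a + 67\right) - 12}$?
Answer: $\frac{i \sqrt{438741710}}{2486} \approx 8.4256 i$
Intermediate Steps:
$H = -42$ ($H = -30 - 12 = -42$)
$L{\left(a \right)} = 6 + \frac{42}{-3764 - 56 a}$ ($L{\left(a \right)} = 6 - \frac{-42 + \left(a - a\right)}{- 56 \left(a + 67\right) - 12} = 6 - \frac{-42 + 0}{- 56 \left(67 + a\right) - 12} = 6 - - \frac{42}{\left(-3752 - 56 a\right) - 12} = 6 - - \frac{42}{-3764 - 56 a} = 6 + \frac{42}{-3764 - 56 a}$)
$g{\left(v,X \right)} = -77$ ($g{\left(v,X \right)} = 3 - 80 = -77$)
$\sqrt{L{\left(-156 \right)} + g{\left(-180,161 \right)}} = \sqrt{\frac{3 \left(3757 + 56 \left(-156\right)\right)}{2 \left(941 + 14 \left(-156\right)\right)} - 77} = \sqrt{\frac{3 \left(3757 - 8736\right)}{2 \left(941 - 2184\right)} - 77} = \sqrt{\frac{3}{2} \frac{1}{-1243} \left(-4979\right) - 77} = \sqrt{\frac{3}{2} \left(- \frac{1}{1243}\right) \left(-4979\right) - 77} = \sqrt{\frac{14937}{2486} - 77} = \sqrt{- \frac{176485}{2486}} = \frac{i \sqrt{438741710}}{2486}$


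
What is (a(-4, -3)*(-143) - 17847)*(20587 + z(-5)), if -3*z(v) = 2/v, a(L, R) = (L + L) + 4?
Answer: -1066928185/3 ≈ -3.5564e+8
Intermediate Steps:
a(L, R) = 4 + 2*L (a(L, R) = 2*L + 4 = 4 + 2*L)
z(v) = -2/(3*v)
(a(-4, -3)*(-143) - 17847)*(20587 + z(-5)) = ((4 + 2*(-4))*(-143) - 17847)*(20587 - ⅔/(-5)) = ((4 - 8)*(-143) - 17847)*(20587 - ⅔*(-⅕)) = (-4*(-143) - 17847)*(20587 + 2/15) = (572 - 17847)*(308807/15) = -17275*308807/15 = -1066928185/3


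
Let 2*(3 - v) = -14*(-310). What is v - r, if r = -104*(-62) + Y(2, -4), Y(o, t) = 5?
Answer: -8620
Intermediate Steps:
v = -2167 (v = 3 - (-7)*(-310) = 3 - 1/2*4340 = 3 - 2170 = -2167)
r = 6453 (r = -104*(-62) + 5 = 6448 + 5 = 6453)
v - r = -2167 - 1*6453 = -2167 - 6453 = -8620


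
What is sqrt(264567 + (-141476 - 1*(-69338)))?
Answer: 3*sqrt(21381) ≈ 438.67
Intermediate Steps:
sqrt(264567 + (-141476 - 1*(-69338))) = sqrt(264567 + (-141476 + 69338)) = sqrt(264567 - 72138) = sqrt(192429) = 3*sqrt(21381)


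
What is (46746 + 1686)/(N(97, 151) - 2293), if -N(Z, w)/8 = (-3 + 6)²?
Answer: -48432/2365 ≈ -20.479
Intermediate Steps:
N(Z, w) = -72 (N(Z, w) = -8*(-3 + 6)² = -8*3² = -8*9 = -72)
(46746 + 1686)/(N(97, 151) - 2293) = (46746 + 1686)/(-72 - 2293) = 48432/(-2365) = 48432*(-1/2365) = -48432/2365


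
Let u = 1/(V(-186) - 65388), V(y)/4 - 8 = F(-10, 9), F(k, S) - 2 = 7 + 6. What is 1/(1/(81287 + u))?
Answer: 5307715951/65296 ≈ 81287.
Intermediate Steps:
F(k, S) = 15 (F(k, S) = 2 + (7 + 6) = 2 + 13 = 15)
V(y) = 92 (V(y) = 32 + 4*15 = 32 + 60 = 92)
u = -1/65296 (u = 1/(92 - 65388) = 1/(-65296) = -1/65296 ≈ -1.5315e-5)
1/(1/(81287 + u)) = 1/(1/(81287 - 1/65296)) = 1/(1/(5307715951/65296)) = 1/(65296/5307715951) = 5307715951/65296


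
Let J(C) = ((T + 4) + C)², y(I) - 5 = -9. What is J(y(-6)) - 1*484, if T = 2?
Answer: -480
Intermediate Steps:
y(I) = -4 (y(I) = 5 - 9 = -4)
J(C) = (6 + C)² (J(C) = ((2 + 4) + C)² = (6 + C)²)
J(y(-6)) - 1*484 = (6 - 4)² - 1*484 = 2² - 484 = 4 - 484 = -480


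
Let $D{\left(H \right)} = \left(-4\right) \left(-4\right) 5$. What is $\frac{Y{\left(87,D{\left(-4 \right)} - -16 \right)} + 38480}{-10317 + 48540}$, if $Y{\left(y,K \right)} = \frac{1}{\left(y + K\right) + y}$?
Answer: $\frac{10389601}{10320210} \approx 1.0067$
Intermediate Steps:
$D{\left(H \right)} = 80$ ($D{\left(H \right)} = 16 \cdot 5 = 80$)
$Y{\left(y,K \right)} = \frac{1}{K + 2 y}$ ($Y{\left(y,K \right)} = \frac{1}{\left(K + y\right) + y} = \frac{1}{K + 2 y}$)
$\frac{Y{\left(87,D{\left(-4 \right)} - -16 \right)} + 38480}{-10317 + 48540} = \frac{\frac{1}{\left(80 - -16\right) + 2 \cdot 87} + 38480}{-10317 + 48540} = \frac{\frac{1}{\left(80 + 16\right) + 174} + 38480}{38223} = \left(\frac{1}{96 + 174} + 38480\right) \frac{1}{38223} = \left(\frac{1}{270} + 38480\right) \frac{1}{38223} = \frac{10389601}{270} \cdot \frac{1}{38223} = \frac{10389601}{10320210}$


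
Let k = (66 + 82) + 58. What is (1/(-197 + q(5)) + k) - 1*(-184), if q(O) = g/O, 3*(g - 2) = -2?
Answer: 1150875/2951 ≈ 390.00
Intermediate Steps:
g = 4/3 (g = 2 + (1/3)*(-2) = 2 - 2/3 = 4/3 ≈ 1.3333)
k = 206 (k = 148 + 58 = 206)
q(O) = 4/(3*O)
(1/(-197 + q(5)) + k) - 1*(-184) = (1/(-197 + (4/3)/5) + 206) - 1*(-184) = (1/(-197 + (4/3)*(1/5)) + 206) + 184 = (1/(-197 + 4/15) + 206) + 184 = (1/(-2951/15) + 206) + 184 = (-15/2951 + 206) + 184 = 607891/2951 + 184 = 1150875/2951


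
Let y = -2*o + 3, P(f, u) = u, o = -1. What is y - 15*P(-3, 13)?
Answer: -190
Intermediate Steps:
y = 5 (y = -2*(-1) + 3 = 2 + 3 = 5)
y - 15*P(-3, 13) = 5 - 15*13 = 5 - 195 = -190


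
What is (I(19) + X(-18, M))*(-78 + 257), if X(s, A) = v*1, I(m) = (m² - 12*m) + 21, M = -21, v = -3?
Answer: 27029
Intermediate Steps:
I(m) = 21 + m² - 12*m
X(s, A) = -3 (X(s, A) = -3*1 = -3)
(I(19) + X(-18, M))*(-78 + 257) = ((21 + 19² - 12*19) - 3)*(-78 + 257) = ((21 + 361 - 228) - 3)*179 = (154 - 3)*179 = 151*179 = 27029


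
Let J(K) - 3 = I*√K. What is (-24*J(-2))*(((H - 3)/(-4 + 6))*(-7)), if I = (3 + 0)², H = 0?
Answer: -756 - 2268*I*√2 ≈ -756.0 - 3207.4*I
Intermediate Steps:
I = 9 (I = 3² = 9)
J(K) = 3 + 9*√K
(-24*J(-2))*(((H - 3)/(-4 + 6))*(-7)) = (-24*(3 + 9*√(-2)))*(((0 - 3)/(-4 + 6))*(-7)) = (-24*(3 + 9*(I*√2)))*(-3/2*(-7)) = (-24*(3 + 9*I*√2))*(-3*½*(-7)) = (-72 - 216*I*√2)*(-3/2*(-7)) = (-72 - 216*I*√2)*(21/2) = -756 - 2268*I*√2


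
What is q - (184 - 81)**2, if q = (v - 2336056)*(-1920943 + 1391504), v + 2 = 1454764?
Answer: 466591403457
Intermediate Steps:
v = 1454762 (v = -2 + 1454764 = 1454762)
q = 466591414066 (q = (1454762 - 2336056)*(-1920943 + 1391504) = -881294*(-529439) = 466591414066)
q - (184 - 81)**2 = 466591414066 - (184 - 81)**2 = 466591414066 - 1*103**2 = 466591414066 - 1*10609 = 466591414066 - 10609 = 466591403457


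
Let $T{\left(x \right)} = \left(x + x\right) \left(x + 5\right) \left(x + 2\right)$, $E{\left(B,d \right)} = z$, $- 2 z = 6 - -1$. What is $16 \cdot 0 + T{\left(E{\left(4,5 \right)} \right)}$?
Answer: $\frac{63}{4} \approx 15.75$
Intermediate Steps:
$z = - \frac{7}{2}$ ($z = - \frac{6 - -1}{2} = - \frac{6 + 1}{2} = \left(- \frac{1}{2}\right) 7 = - \frac{7}{2} \approx -3.5$)
$E{\left(B,d \right)} = - \frac{7}{2}$
$T{\left(x \right)} = 2 x \left(2 + x\right) \left(5 + x\right)$ ($T{\left(x \right)} = 2 x \left(5 + x\right) \left(2 + x\right) = 2 x \left(2 + x\right) \left(5 + x\right)$)
$16 \cdot 0 + T{\left(E{\left(4,5 \right)} \right)} = 16 \cdot 0 + 2 \left(- \frac{7}{2}\right) \left(10 + \left(- \frac{7}{2}\right)^{2} + 7 \left(- \frac{7}{2}\right)\right) = 0 + 2 \left(- \frac{7}{2}\right) \left(10 + \frac{49}{4} - \frac{49}{2}\right) = 0 + 2 \left(- \frac{7}{2}\right) \left(- \frac{9}{4}\right) = 0 + \frac{63}{4} = \frac{63}{4}$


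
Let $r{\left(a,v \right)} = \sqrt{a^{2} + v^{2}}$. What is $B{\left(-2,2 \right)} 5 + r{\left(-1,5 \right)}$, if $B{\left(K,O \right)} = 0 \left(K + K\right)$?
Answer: $\sqrt{26} \approx 5.099$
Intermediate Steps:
$B{\left(K,O \right)} = 0$ ($B{\left(K,O \right)} = 0 \cdot 2 K = 0$)
$B{\left(-2,2 \right)} 5 + r{\left(-1,5 \right)} = 0 \cdot 5 + \sqrt{\left(-1\right)^{2} + 5^{2}} = 0 + \sqrt{1 + 25} = 0 + \sqrt{26} = \sqrt{26}$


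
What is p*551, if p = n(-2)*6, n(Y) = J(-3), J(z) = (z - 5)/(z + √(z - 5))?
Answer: 79344/17 + 52896*I*√2/17 ≈ 4667.3 + 4400.4*I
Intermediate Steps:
J(z) = (-5 + z)/(z + √(-5 + z))
n(Y) = -8/(-3 + 2*I*√2) (n(Y) = (-5 - 3)/(-3 + √(-5 - 3)) = -8/(-3 + √(-8)) = -8/(-3 + 2*I*√2))
p = 144/17 + 96*I*√2/17 (p = (24/17 + 16*I*√2/17)*6 = 144/17 + 96*I*√2/17 ≈ 8.4706 + 7.9861*I)
p*551 = (144/17 + 96*I*√2/17)*551 = 79344/17 + 52896*I*√2/17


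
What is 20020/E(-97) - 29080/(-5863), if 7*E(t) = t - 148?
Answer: -3324556/5863 ≈ -567.04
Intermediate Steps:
E(t) = -148/7 + t/7 (E(t) = (t - 148)/7 = (-148 + t)/7 = -148/7 + t/7)
20020/E(-97) - 29080/(-5863) = 20020/(-148/7 + (1/7)*(-97)) - 29080/(-5863) = 20020/(-148/7 - 97/7) - 29080*(-1/5863) = 20020/(-35) + 29080/5863 = 20020*(-1/35) + 29080/5863 = -572 + 29080/5863 = -3324556/5863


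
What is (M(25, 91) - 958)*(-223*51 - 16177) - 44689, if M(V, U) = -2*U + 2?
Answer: 31307211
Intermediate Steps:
M(V, U) = 2 - 2*U
(M(25, 91) - 958)*(-223*51 - 16177) - 44689 = ((2 - 2*91) - 958)*(-223*51 - 16177) - 44689 = ((2 - 182) - 958)*(-11373 - 16177) - 44689 = (-180 - 958)*(-27550) - 44689 = -1138*(-27550) - 44689 = 31351900 - 44689 = 31307211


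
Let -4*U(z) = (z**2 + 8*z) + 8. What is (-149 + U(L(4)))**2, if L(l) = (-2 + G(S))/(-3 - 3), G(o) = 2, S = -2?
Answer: 22801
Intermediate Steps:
L(l) = 0 (L(l) = (-2 + 2)/(-3 - 3) = 0/(-6) = 0*(-1/6) = 0)
U(z) = -2 - 2*z - z**2/4 (U(z) = -((z**2 + 8*z) + 8)/4 = -(8 + z**2 + 8*z)/4 = -2 - 2*z - z**2/4)
(-149 + U(L(4)))**2 = (-149 + (-2 - 2*0 - 1/4*0**2))**2 = (-149 + (-2 + 0 - 1/4*0))**2 = (-149 + (-2 + 0 + 0))**2 = (-149 - 2)**2 = (-151)**2 = 22801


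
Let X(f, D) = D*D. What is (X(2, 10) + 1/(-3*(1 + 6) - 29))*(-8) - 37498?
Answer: -957446/25 ≈ -38298.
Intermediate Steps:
X(f, D) = D²
(X(2, 10) + 1/(-3*(1 + 6) - 29))*(-8) - 37498 = (10² + 1/(-3*(1 + 6) - 29))*(-8) - 37498 = (100 + 1/(-3*7 - 29))*(-8) - 37498 = (100 + 1/(-21 - 29))*(-8) - 37498 = (100 + 1/(-50))*(-8) - 37498 = (100 - 1/50)*(-8) - 37498 = (4999/50)*(-8) - 37498 = -19996/25 - 37498 = -957446/25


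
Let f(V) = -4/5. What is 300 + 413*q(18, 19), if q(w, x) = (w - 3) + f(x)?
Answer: 30823/5 ≈ 6164.6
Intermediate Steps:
f(V) = -4/5 (f(V) = -4*1/5 = -4/5)
q(w, x) = -19/5 + w (q(w, x) = (w - 3) - 4/5 = (-3 + w) - 4/5 = -19/5 + w)
300 + 413*q(18, 19) = 300 + 413*(-19/5 + 18) = 300 + 413*(71/5) = 300 + 29323/5 = 30823/5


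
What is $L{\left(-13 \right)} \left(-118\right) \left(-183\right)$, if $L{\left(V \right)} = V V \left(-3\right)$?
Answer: $-10948158$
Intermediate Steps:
$L{\left(V \right)} = - 3 V^{2}$ ($L{\left(V \right)} = V^{2} \left(-3\right) = - 3 V^{2}$)
$L{\left(-13 \right)} \left(-118\right) \left(-183\right) = - 3 \left(-13\right)^{2} \left(-118\right) \left(-183\right) = \left(-3\right) 169 \left(-118\right) \left(-183\right) = \left(-507\right) \left(-118\right) \left(-183\right) = 59826 \left(-183\right) = -10948158$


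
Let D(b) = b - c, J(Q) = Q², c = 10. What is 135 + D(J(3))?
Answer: 134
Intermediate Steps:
D(b) = -10 + b (D(b) = b - 1*10 = b - 10 = -10 + b)
135 + D(J(3)) = 135 + (-10 + 3²) = 135 + (-10 + 9) = 135 - 1 = 134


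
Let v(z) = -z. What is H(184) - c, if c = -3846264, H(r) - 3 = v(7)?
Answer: 3846260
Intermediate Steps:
H(r) = -4 (H(r) = 3 - 1*7 = 3 - 7 = -4)
H(184) - c = -4 - 1*(-3846264) = -4 + 3846264 = 3846260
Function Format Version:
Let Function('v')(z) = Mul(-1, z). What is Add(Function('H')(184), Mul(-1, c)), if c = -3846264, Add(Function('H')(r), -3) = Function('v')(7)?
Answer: 3846260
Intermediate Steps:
Function('H')(r) = -4 (Function('H')(r) = Add(3, Mul(-1, 7)) = Add(3, -7) = -4)
Add(Function('H')(184), Mul(-1, c)) = Add(-4, Mul(-1, -3846264)) = Add(-4, 3846264) = 3846260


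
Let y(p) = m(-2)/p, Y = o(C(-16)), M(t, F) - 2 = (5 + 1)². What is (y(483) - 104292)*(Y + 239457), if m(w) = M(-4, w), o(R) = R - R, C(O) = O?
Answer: -4020722327362/161 ≈ -2.4973e+10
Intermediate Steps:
M(t, F) = 38 (M(t, F) = 2 + (5 + 1)² = 2 + 6² = 2 + 36 = 38)
o(R) = 0
Y = 0
m(w) = 38
y(p) = 38/p
(y(483) - 104292)*(Y + 239457) = (38/483 - 104292)*(0 + 239457) = (38*(1/483) - 104292)*239457 = (38/483 - 104292)*239457 = -50372998/483*239457 = -4020722327362/161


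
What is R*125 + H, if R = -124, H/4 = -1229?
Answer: -20416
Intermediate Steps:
H = -4916 (H = 4*(-1229) = -4916)
R*125 + H = -124*125 - 4916 = -15500 - 4916 = -20416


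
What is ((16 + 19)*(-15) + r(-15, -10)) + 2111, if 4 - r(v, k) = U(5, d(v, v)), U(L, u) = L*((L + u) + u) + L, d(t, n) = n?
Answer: 1710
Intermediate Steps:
U(L, u) = L + L*(L + 2*u) (U(L, u) = L*(L + 2*u) + L = L + L*(L + 2*u))
r(v, k) = -26 - 10*v (r(v, k) = 4 - 5*(1 + 5 + 2*v) = 4 - 5*(6 + 2*v) = 4 - (30 + 10*v) = 4 + (-30 - 10*v) = -26 - 10*v)
((16 + 19)*(-15) + r(-15, -10)) + 2111 = ((16 + 19)*(-15) + (-26 - 10*(-15))) + 2111 = (35*(-15) + (-26 + 150)) + 2111 = (-525 + 124) + 2111 = -401 + 2111 = 1710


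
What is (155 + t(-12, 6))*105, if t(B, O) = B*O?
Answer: 8715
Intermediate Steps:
(155 + t(-12, 6))*105 = (155 - 12*6)*105 = (155 - 72)*105 = 83*105 = 8715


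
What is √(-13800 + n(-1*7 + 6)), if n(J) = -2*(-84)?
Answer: 8*I*√213 ≈ 116.76*I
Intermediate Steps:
n(J) = 168
√(-13800 + n(-1*7 + 6)) = √(-13800 + 168) = √(-13632) = 8*I*√213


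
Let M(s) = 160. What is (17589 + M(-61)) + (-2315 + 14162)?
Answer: 29596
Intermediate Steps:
(17589 + M(-61)) + (-2315 + 14162) = (17589 + 160) + (-2315 + 14162) = 17749 + 11847 = 29596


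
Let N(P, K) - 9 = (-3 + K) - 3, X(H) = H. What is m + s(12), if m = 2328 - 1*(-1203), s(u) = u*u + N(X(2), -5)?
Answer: 3673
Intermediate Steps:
N(P, K) = 3 + K (N(P, K) = 9 + ((-3 + K) - 3) = 9 + (-6 + K) = 3 + K)
s(u) = -2 + u² (s(u) = u*u + (3 - 5) = u² - 2 = -2 + u²)
m = 3531 (m = 2328 + 1203 = 3531)
m + s(12) = 3531 + (-2 + 12²) = 3531 + (-2 + 144) = 3531 + 142 = 3673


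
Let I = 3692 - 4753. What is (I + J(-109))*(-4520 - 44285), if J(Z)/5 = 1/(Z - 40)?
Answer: 7715777670/149 ≈ 5.1784e+7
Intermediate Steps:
J(Z) = 5/(-40 + Z) (J(Z) = 5/(Z - 40) = 5/(-40 + Z))
I = -1061
(I + J(-109))*(-4520 - 44285) = (-1061 + 5/(-40 - 109))*(-4520 - 44285) = (-1061 + 5/(-149))*(-48805) = (-1061 + 5*(-1/149))*(-48805) = (-1061 - 5/149)*(-48805) = -158094/149*(-48805) = 7715777670/149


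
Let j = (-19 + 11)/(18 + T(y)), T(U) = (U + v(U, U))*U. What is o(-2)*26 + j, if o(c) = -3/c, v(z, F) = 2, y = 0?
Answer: 347/9 ≈ 38.556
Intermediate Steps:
T(U) = U*(2 + U) (T(U) = (U + 2)*U = (2 + U)*U = U*(2 + U))
j = -4/9 (j = (-19 + 11)/(18 + 0*(2 + 0)) = -8/(18 + 0*2) = -8/(18 + 0) = -8/18 = -8*1/18 = -4/9 ≈ -0.44444)
o(-2)*26 + j = -3/(-2)*26 - 4/9 = -3*(-½)*26 - 4/9 = (3/2)*26 - 4/9 = 39 - 4/9 = 347/9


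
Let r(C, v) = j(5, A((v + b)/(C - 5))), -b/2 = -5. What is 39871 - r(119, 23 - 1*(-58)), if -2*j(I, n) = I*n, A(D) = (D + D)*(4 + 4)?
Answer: 2274467/57 ≈ 39903.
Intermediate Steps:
b = 10 (b = -2*(-5) = 10)
A(D) = 16*D (A(D) = (2*D)*8 = 16*D)
j(I, n) = -I*n/2
r(C, v) = -40*(10 + v)/(-5 + C) (r(C, v) = -1/2*5*16*((v + 10)/(C - 5)) = -1/2*5*16*((10 + v)/(-5 + C)) = -1/2*5*16*(10 + v)/(-5 + C) = -40*(10 + v)/(-5 + C))
39871 - r(119, 23 - 1*(-58)) = 39871 - 40*(-10 - (23 - 1*(-58)))/(-5 + 119) = 39871 - 40*(-10 - (23 + 58))/114 = 39871 - 40*(-10 - 1*81)/114 = 39871 - 40*(-10 - 81)/114 = 39871 - 40*(-91)/114 = 39871 - 1*(-1820/57) = 39871 + 1820/57 = 2274467/57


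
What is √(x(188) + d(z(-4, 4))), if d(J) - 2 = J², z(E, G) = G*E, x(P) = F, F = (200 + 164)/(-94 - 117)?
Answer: √11409614/211 ≈ 16.009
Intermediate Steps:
F = -364/211 (F = 364/(-211) = 364*(-1/211) = -364/211 ≈ -1.7251)
x(P) = -364/211
z(E, G) = E*G
d(J) = 2 + J²
√(x(188) + d(z(-4, 4))) = √(-364/211 + (2 + (-4*4)²)) = √(-364/211 + (2 + (-16)²)) = √(-364/211 + (2 + 256)) = √(-364/211 + 258) = √(54074/211) = √11409614/211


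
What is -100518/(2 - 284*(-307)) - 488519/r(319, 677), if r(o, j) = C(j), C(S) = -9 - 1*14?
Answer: 21295829848/1002685 ≈ 21239.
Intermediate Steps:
C(S) = -23 (C(S) = -9 - 14 = -23)
r(o, j) = -23
-100518/(2 - 284*(-307)) - 488519/r(319, 677) = -100518/(2 - 284*(-307)) - 488519/(-23) = -100518/(2 + 87188) - 488519*(-1/23) = -100518/87190 + 488519/23 = -100518*1/87190 + 488519/23 = -50259/43595 + 488519/23 = 21295829848/1002685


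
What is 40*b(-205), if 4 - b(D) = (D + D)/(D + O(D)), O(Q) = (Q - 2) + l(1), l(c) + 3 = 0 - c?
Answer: 3135/26 ≈ 120.58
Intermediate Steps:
l(c) = -3 - c (l(c) = -3 + (0 - c) = -3 - c)
O(Q) = -6 + Q (O(Q) = (Q - 2) + (-3 - 1*1) = (-2 + Q) + (-3 - 1) = (-2 + Q) - 4 = -6 + Q)
b(D) = 4 - 2*D/(-6 + 2*D) (b(D) = 4 - (D + D)/(D + (-6 + D)) = 4 - 2*D/(-6 + 2*D))
40*b(-205) = 40*(3*(-4 - 205)/(-3 - 205)) = 40*(3*(-209)/(-208)) = 40*(3*(-1/208)*(-209)) = 40*(627/208) = 3135/26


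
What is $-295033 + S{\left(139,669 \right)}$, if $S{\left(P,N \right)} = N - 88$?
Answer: $-294452$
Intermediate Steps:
$S{\left(P,N \right)} = -88 + N$ ($S{\left(P,N \right)} = N - 88 = -88 + N$)
$-295033 + S{\left(139,669 \right)} = -295033 + \left(-88 + 669\right) = -295033 + 581 = -294452$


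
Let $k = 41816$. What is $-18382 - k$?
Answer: $-60198$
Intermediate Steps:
$-18382 - k = -18382 - 41816 = -60198$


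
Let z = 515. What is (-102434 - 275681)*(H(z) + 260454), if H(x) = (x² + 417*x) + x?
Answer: -280163931135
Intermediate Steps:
H(x) = x² + 418*x
(-102434 - 275681)*(H(z) + 260454) = (-102434 - 275681)*(515*(418 + 515) + 260454) = -378115*(515*933 + 260454) = -378115*(480495 + 260454) = -378115*740949 = -280163931135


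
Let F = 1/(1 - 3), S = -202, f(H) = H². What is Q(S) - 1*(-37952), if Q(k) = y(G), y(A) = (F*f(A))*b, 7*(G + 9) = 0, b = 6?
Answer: 37709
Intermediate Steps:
F = -½ (F = 1/(-2) = -½ ≈ -0.50000)
G = -9 (G = -9 + (⅐)*0 = -9 + 0 = -9)
y(A) = -3*A² (y(A) = -A²/2*6 = -3*A²)
Q(k) = -243 (Q(k) = -3*(-9)² = -3*81 = -243)
Q(S) - 1*(-37952) = -243 - 1*(-37952) = -243 + 37952 = 37709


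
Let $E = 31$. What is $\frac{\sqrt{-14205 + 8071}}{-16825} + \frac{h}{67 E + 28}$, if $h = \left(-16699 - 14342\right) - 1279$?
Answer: $- \frac{6464}{421} - \frac{i \sqrt{6134}}{16825} \approx -15.354 - 0.004655 i$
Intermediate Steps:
$h = -32320$ ($h = -31041 - 1279 = -32320$)
$\frac{\sqrt{-14205 + 8071}}{-16825} + \frac{h}{67 E + 28} = \frac{\sqrt{-14205 + 8071}}{-16825} - \frac{32320}{67 \cdot 31 + 28} = \sqrt{-6134} \left(- \frac{1}{16825}\right) - \frac{32320}{2077 + 28} = i \sqrt{6134} \left(- \frac{1}{16825}\right) - \frac{32320}{2105} = - \frac{i \sqrt{6134}}{16825} - \frac{6464}{421} = - \frac{6464}{421} - \frac{i \sqrt{6134}}{16825}$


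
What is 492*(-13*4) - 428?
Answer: -26012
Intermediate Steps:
492*(-13*4) - 428 = 492*(-52) - 428 = -25584 - 428 = -26012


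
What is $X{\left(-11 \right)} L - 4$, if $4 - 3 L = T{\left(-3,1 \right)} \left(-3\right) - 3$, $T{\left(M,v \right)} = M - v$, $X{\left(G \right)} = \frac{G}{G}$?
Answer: $- \frac{17}{3} \approx -5.6667$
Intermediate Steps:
$X{\left(G \right)} = 1$
$L = - \frac{5}{3}$ ($L = \frac{4}{3} - \frac{\left(-3 - 1\right) \left(-3\right) - 3}{3} = \frac{4}{3} - \frac{\left(-4\right) \left(-3\right) - 3}{3} = \frac{4}{3} - \frac{12 - 3}{3} = \frac{4}{3} - 3 = - \frac{5}{3} \approx -1.6667$)
$X{\left(-11 \right)} L - 4 = 1 \left(- \frac{5}{3}\right) - 4 = - \frac{5}{3} - 4 = - \frac{17}{3}$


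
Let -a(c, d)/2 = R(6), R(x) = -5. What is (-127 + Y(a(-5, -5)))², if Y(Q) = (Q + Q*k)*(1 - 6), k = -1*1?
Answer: 16129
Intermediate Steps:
a(c, d) = 10 (a(c, d) = -2*(-5) = 10)
k = -1
Y(Q) = 0 (Y(Q) = (Q + Q*(-1))*(1 - 6) = (Q - Q)*(-5) = 0*(-5) = 0)
(-127 + Y(a(-5, -5)))² = (-127 + 0)² = (-127)² = 16129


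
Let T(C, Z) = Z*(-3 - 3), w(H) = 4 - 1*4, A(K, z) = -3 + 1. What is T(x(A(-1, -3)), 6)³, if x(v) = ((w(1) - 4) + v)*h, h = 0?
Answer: -46656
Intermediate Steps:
A(K, z) = -2
w(H) = 0 (w(H) = 4 - 4 = 0)
x(v) = 0 (x(v) = ((0 - 4) + v)*0 = (-4 + v)*0 = 0)
T(C, Z) = -6*Z (T(C, Z) = Z*(-6) = -6*Z)
T(x(A(-1, -3)), 6)³ = (-6*6)³ = (-36)³ = -46656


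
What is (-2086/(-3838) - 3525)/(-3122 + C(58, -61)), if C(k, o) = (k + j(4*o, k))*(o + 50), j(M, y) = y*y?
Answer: 1690858/19556529 ≈ 0.086460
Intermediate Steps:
j(M, y) = y²
C(k, o) = (50 + o)*(k + k²) (C(k, o) = (k + k²)*(o + 50) = (k + k²)*(50 + o) = (50 + o)*(k + k²))
(-2086/(-3838) - 3525)/(-3122 + C(58, -61)) = (-2086/(-3838) - 3525)/(-3122 + 58*(50 - 61 + 50*58 + 58*(-61))) = (-2086*(-1/3838) - 3525)/(-3122 + 58*(50 - 61 + 2900 - 3538)) = (1043/1919 - 3525)/(-3122 + 58*(-649)) = -6763432/(1919*(-3122 - 37642)) = -6763432/1919/(-40764) = -6763432/1919*(-1/40764) = 1690858/19556529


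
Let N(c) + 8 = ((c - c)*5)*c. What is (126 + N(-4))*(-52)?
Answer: -6136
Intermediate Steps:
N(c) = -8 (N(c) = -8 + ((c - c)*5)*c = -8 + (0*5)*c = -8 + 0*c = -8 + 0 = -8)
(126 + N(-4))*(-52) = (126 - 8)*(-52) = 118*(-52) = -6136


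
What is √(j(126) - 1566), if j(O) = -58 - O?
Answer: 5*I*√70 ≈ 41.833*I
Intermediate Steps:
√(j(126) - 1566) = √((-58 - 1*126) - 1566) = √((-58 - 126) - 1566) = √(-184 - 1566) = √(-1750) = 5*I*√70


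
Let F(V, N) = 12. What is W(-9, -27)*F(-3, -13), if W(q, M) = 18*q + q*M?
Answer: 972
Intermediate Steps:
W(q, M) = 18*q + M*q
W(-9, -27)*F(-3, -13) = -9*(18 - 27)*12 = -9*(-9)*12 = 81*12 = 972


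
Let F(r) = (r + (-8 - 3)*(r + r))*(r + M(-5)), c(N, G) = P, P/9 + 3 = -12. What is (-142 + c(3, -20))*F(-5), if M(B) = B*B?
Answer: -581700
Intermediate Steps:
M(B) = B²
P = -135 (P = -27 + 9*(-12) = -27 - 108 = -135)
c(N, G) = -135
F(r) = -21*r*(25 + r) (F(r) = (r + (-8 - 3)*(r + r))*(r + (-5)²) = (r - 22*r)*(r + 25) = (r - 22*r)*(25 + r) = (-21*r)*(25 + r) = -21*r*(25 + r))
(-142 + c(3, -20))*F(-5) = (-142 - 135)*(-21*(-5)*(25 - 5)) = -(-5817)*(-5)*20 = -277*2100 = -581700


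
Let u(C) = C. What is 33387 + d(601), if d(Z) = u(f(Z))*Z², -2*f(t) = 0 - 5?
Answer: 1872779/2 ≈ 9.3639e+5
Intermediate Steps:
f(t) = 5/2 (f(t) = -(0 - 5)/2 = -½*(-5) = 5/2)
d(Z) = 5*Z²/2
33387 + d(601) = 33387 + (5/2)*601² = 33387 + (5/2)*361201 = 33387 + 1806005/2 = 1872779/2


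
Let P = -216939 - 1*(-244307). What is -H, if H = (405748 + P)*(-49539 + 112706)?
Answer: -27358638372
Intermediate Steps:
P = 27368 (P = -216939 + 244307 = 27368)
H = 27358638372 (H = (405748 + 27368)*(-49539 + 112706) = 433116*63167 = 27358638372)
-H = -1*27358638372 = -27358638372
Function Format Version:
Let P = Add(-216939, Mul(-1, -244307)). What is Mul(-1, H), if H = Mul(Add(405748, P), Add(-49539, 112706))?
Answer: -27358638372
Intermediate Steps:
P = 27368 (P = Add(-216939, 244307) = 27368)
H = 27358638372 (H = Mul(Add(405748, 27368), Add(-49539, 112706)) = Mul(433116, 63167) = 27358638372)
Mul(-1, H) = Mul(-1, 27358638372) = -27358638372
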